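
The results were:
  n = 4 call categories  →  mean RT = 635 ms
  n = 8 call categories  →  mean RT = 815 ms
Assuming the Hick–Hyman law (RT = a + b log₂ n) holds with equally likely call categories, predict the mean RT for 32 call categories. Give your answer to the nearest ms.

With log₂ n on the abscissa the relation is linear; from the two conditions:
  b = (815 − 635) / (log₂ 8 − log₂ 4) = 180 / (3 − 2) = 180 ms/bit
  a = 635 − 180 × 2 = 275 ms
Then RT(32) = 275 + 180 × log₂ 32 = 275 + 180 × 5 ≈ 1175.000 ms.

1175 ms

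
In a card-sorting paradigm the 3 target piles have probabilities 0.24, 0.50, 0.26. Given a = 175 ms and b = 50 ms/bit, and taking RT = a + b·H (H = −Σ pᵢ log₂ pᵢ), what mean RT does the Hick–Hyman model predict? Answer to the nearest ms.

H = 0.24·log₂(1/0.24) + 0.50·log₂(1/0.50) + 0.26·log₂(1/0.26) = 1.4994 bits.
RT = 175 + 50 × 1.4994 = 249.97 ms.

250 ms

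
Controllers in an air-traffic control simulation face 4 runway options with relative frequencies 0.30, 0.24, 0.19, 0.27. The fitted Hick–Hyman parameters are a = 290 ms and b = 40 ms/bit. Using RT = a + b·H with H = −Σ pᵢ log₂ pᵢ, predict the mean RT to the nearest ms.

369 ms

Entropy contributions −pᵢ log₂ pᵢ: 0.5211, 0.4941, 0.4552, 0.5100; sum H = 1.9805 bits.
RT = a + bH = 290 + 40·1.9805 = 369.22 ms.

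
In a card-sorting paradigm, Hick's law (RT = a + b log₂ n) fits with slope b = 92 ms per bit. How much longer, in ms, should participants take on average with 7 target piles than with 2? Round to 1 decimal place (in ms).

166.3 ms

ΔRT = (a + b log₂ n₂) − (a + b log₂ n₁) = b·(log₂ n₂ − log₂ n₁).
log₂(7) − log₂(2) = 2.8074 − 1 = 1.8074.
ΔRT = 92 × 1.8074 = 166.277 ms.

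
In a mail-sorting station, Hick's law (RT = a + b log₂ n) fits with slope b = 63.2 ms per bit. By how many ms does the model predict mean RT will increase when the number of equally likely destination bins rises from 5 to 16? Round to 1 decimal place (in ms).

The intercept a cancels: ΔRT = b·(log₂ n₂ − log₂ n₁) = b·log₂(n₂/n₁).
log₂(16) − log₂(5) = 4 − 2.3219 = 1.6781.
ΔRT = 63.2 × 1.6781 = 106.054 ms.

106.1 ms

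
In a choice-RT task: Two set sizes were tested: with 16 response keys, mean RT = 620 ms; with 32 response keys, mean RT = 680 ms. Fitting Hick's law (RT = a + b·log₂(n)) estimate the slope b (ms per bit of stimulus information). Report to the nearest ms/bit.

60 ms/bit

Slope: b = (680 − 620) / (log₂ 32 − log₂ 16) = 60/1.0000 = 60 ms/bit.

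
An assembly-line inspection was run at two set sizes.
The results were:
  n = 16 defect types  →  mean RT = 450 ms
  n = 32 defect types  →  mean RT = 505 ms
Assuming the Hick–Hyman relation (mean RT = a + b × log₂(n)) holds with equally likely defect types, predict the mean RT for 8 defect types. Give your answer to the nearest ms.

With log₂ n on the abscissa the relation is linear; from the two conditions:
  b = (505 − 450) / (log₂ 32 − log₂ 16) = 55 / (5 − 4) = 55 ms/bit
  a = 450 − 55 × 4 = 230 ms
Then RT(8) = 230 + 55 × log₂ 8 = 230 + 55 × 3 ≈ 395.000 ms.

395 ms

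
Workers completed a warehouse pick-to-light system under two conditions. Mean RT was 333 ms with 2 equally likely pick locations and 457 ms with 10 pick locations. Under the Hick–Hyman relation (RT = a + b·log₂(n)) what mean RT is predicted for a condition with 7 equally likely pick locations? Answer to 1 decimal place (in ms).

429.5 ms

Fit slope and intercept:
  b = (457 − 333) / (log₂ 10 − log₂ 2) = 124 / (3.3219 − 1) = 53.404 ms/bit
  a = 333 − 53.404 × 1 = 279.596 ms
Then RT(7) = 279.596 + 53.404 × log₂ 7 = 279.596 + 53.404 × 2.8074 ≈ 429.520 ms.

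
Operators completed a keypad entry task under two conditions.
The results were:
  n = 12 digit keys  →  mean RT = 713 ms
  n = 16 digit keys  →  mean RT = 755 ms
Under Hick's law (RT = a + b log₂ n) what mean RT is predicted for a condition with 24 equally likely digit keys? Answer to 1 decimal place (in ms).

814.2 ms

Solve the two-equation system in a and b:
  b = (755 − 713) / (log₂ 16 − log₂ 12) = 42 / (4 − 3.5850) = 101.196 ms/bit
  a = 713 − 101.196 × 3.5850 = 350.217 ms
Then RT(24) = 350.217 + 101.196 × log₂ 24 = 350.217 + 101.196 × 4.5850 ≈ 814.196 ms.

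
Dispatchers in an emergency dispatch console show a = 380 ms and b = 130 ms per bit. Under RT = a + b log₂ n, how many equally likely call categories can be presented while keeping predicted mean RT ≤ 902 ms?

16

130·log₂ n ≤ 902 − 380 = 522, giving log₂ n ≤ 4.0154 and n ≤ 16.172. The largest whole number is 16.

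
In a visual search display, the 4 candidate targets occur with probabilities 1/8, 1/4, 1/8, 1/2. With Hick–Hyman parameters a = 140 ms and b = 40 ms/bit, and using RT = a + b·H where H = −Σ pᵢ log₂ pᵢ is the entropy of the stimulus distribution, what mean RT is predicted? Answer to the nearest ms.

H = −Σ pᵢ log₂ pᵢ = 0.125·3 + 0.25·2 + 0.125·3 + 0.5·1 = 1.750 bits.
RT = 140 + 40 × 1.750 = 210.00 ms.

210 ms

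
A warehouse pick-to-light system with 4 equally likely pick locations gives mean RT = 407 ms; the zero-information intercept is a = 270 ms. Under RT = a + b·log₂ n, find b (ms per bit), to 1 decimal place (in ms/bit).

68.5 ms/bit

4 alternatives carry log₂ 4 = 2 bits; the choice cost is 407 − 270 = 137 ms, so b = 137/2 = 68.500 ms/bit.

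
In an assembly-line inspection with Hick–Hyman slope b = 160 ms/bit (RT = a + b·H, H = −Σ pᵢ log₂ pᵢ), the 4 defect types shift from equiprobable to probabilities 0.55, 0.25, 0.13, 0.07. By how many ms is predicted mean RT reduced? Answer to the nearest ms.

Equiprobable entropy H₀ = log₂ 4 = 2.0000 bits.
Skewed entropy H = −Σ pᵢ log₂ pᵢ = 1.6256 bits.
ΔRT = b·(H₀ − H) = 160 × 0.3744 = 59.91 ms.

60 ms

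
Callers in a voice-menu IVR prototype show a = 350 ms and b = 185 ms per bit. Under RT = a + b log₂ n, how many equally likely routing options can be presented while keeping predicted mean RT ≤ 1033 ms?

12

185·log₂ n ≤ 1033 − 350 = 683, giving log₂ n ≤ 3.6919 and n ≤ 12.923. The largest whole number is 12.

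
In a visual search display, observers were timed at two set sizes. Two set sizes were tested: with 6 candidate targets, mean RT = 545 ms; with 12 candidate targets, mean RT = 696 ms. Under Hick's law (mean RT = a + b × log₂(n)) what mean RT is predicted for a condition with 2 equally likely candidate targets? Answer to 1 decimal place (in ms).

RT is linear in log₂ n, so two points fix the line:
  b = (696 − 545) / (log₂ 12 − log₂ 6) = 151 / (3.5850 − 2.5850) = 151.000 ms/bit
  a = 545 − 151.000 × 2.5850 = 154.671 ms
Then RT(2) = 154.671 + 151.000 × log₂ 2 = 154.671 + 151.000 × 1 ≈ 305.671 ms.

305.7 ms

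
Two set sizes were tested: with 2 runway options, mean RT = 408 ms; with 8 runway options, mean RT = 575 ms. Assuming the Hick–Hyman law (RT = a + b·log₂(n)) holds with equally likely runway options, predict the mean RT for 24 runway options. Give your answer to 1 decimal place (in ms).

707.3 ms

Solve the two-equation system in a and b:
  b = (575 − 408) / (log₂ 8 − log₂ 2) = 167 / (3 − 1) = 83.500 ms/bit
  a = 408 − 83.500 × 1 = 324.500 ms
Then RT(24) = 324.500 + 83.500 × log₂ 24 = 324.500 + 83.500 × 4.5850 ≈ 707.344 ms.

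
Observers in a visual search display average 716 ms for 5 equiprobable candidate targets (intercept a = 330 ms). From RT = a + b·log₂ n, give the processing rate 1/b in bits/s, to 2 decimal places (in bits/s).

b = (716 − 330)/log₂ 5 = 386/2.3219 = 166.241 ms per bit = 0.16624 s/bit; the reciprocal is 6.015 bits/s.

6.02 bits/s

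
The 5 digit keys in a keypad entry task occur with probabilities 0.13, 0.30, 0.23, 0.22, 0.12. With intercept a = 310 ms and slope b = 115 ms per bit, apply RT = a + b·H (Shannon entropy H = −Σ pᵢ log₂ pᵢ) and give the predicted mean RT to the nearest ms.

567 ms

H = 0.13·log₂(1/0.13) + 0.30·log₂(1/0.30) + 0.23·log₂(1/0.23) + 0.22·log₂(1/0.22) + 0.12·log₂(1/0.12) = 2.2390 bits.
RT = 310 + 115 × 2.2390 = 567.49 ms.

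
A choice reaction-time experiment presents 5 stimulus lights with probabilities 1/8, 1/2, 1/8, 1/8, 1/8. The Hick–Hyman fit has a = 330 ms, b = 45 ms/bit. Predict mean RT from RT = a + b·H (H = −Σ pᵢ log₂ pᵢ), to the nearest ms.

420 ms

H = −Σ pᵢ log₂ pᵢ = 0.125·3 + 0.5·1 + 0.125·3 + 0.125·3 + 0.125·3 = 2.000 bits.
RT = 330 + 45 × 2.000 = 420.00 ms.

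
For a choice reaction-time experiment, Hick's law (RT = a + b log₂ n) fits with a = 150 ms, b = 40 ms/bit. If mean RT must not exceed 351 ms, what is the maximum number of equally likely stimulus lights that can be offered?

Information budget: (351 − 150)/40 = 5.0250 bits, so n ≤ 2^5.0250 = 32.559 → at most 32.

32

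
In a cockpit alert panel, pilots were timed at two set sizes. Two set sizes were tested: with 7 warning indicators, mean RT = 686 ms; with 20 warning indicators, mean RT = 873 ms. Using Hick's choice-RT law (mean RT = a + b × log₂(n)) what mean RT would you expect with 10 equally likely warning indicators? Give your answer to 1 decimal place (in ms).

749.5 ms

With log₂ n on the abscissa the relation is linear; from the two conditions:
  b = (873 − 686) / (log₂ 20 − log₂ 7) = 187 / (4.3219 − 2.8074) = 123.467 ms/bit
  a = 686 − 123.467 × 2.8074 = 339.384 ms
Then RT(10) = 339.384 + 123.467 × log₂ 10 = 339.384 + 123.467 × 3.3219 ≈ 749.533 ms.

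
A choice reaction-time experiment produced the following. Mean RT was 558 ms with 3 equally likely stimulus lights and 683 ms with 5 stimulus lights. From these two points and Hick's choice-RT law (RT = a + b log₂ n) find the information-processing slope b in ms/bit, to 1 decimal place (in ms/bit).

The slope on a log₂ axis is (683 − 558) / (2.3219 − 1.5850) = 169.614 ms/bit.

169.6 ms/bit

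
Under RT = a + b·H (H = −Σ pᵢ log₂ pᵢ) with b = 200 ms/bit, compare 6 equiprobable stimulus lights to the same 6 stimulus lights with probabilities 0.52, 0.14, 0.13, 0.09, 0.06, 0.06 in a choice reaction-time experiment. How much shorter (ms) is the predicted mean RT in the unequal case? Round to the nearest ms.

103 ms

Equiprobable entropy H₀ = log₂ 6 = 2.5850 bits.
Skewed entropy H = −Σ pᵢ log₂ pᵢ = 2.0701 bits.
ΔRT = b·(H₀ − H) = 200 × 0.5149 = 102.98 ms.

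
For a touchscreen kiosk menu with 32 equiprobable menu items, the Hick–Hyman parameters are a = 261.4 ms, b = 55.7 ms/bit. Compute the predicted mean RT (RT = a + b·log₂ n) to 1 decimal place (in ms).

log₂(32) = 5 bits, so RT = 261.4 + 55.7 × 5 ≈ 539.900 ms.

539.9 ms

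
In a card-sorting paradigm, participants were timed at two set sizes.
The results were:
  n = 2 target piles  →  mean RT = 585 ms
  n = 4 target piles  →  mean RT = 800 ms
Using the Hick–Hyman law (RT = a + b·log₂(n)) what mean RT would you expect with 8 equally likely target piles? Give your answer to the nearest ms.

RT is linear in log₂ n, so two points fix the line:
  b = (800 − 585) / (log₂ 4 − log₂ 2) = 215 / (2 − 1) = 215 ms/bit
  a = 585 − 215 × 1 = 370 ms
Then RT(8) = 370 + 215 × log₂ 8 = 370 + 215 × 3 ≈ 1015.000 ms.

1015 ms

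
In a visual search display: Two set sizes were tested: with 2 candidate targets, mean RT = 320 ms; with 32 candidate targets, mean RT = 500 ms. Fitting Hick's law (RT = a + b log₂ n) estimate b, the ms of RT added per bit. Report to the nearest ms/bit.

45 ms/bit

Slope: b = (500 − 320) / (log₂ 32 − log₂ 2) = 180/4.0000 = 45 ms/bit.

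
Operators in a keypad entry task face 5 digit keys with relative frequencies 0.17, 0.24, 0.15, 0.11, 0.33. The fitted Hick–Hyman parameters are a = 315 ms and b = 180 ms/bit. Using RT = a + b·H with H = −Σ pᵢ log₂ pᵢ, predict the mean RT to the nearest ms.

H = 0.17·log₂(1/0.17) + 0.24·log₂(1/0.24) + 0.15·log₂(1/0.15) + 0.11·log₂(1/0.11) + 0.33·log₂(1/0.33) = 2.2174 bits.
RT = 315 + 180 × 2.2174 = 714.13 ms.

714 ms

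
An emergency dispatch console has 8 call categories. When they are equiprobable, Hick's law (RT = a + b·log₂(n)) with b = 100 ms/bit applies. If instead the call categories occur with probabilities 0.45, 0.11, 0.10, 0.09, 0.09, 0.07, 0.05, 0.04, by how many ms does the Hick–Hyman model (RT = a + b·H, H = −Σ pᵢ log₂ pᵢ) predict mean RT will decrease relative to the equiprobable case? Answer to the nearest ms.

Equiprobable entropy H₀ = log₂ 8 = 3.0000 bits.
Skewed entropy H = −Σ pᵢ log₂ pᵢ = 2.4966 bits.
ΔRT = b·(H₀ − H) = 100 × 0.5034 = 50.34 ms.

50 ms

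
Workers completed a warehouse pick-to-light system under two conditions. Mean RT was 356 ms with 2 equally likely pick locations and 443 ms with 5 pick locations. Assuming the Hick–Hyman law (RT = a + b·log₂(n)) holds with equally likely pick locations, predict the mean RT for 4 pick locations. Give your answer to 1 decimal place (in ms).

421.8 ms

With log₂ n on the abscissa the relation is linear; from the two conditions:
  b = (443 − 356) / (log₂ 5 − log₂ 2) = 87 / (2.3219 − 1) = 65.813 ms/bit
  a = 356 − 65.813 × 1 = 290.187 ms
Then RT(4) = 290.187 + 65.813 × log₂ 4 = 290.187 + 65.813 × 2 ≈ 421.813 ms.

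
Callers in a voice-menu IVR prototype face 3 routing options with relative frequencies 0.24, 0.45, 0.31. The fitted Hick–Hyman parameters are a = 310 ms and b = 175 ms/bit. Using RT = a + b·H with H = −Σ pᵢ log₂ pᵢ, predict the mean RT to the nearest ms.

Entropy contributions −pᵢ log₂ pᵢ: 0.4941, 0.5184, 0.5238; sum H = 1.5363 bits.
RT = a + bH = 310 + 175·1.5363 = 578.86 ms.

579 ms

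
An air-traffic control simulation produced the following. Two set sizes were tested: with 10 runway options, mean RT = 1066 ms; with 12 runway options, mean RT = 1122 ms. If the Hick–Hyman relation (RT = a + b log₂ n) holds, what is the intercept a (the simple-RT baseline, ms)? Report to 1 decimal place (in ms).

358.8 ms

Slope: b = (1122 − 1066) / (log₂ 12 − log₂ 10) = 56/0.2630 = 212.900 ms/bit.
a = RT₁ − b·log₂ n₁ = 1066 − 212.900 × 3.3219 = 358.762 ms.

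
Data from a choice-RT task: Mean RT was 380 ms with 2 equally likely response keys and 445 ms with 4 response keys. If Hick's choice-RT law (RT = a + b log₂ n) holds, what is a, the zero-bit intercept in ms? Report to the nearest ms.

The slope on a log₂ axis is (445 − 380) / (2 − 1) = 65 ms/bit.
Intercept: a = 380 − 65·log₂(2) = 315.000 ms.

315 ms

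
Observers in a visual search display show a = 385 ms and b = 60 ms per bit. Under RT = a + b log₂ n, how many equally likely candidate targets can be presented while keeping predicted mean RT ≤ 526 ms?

5

60·log₂ n ≤ 526 − 385 = 141, giving log₂ n ≤ 2.3500 and n ≤ 5.098. The largest whole number is 5.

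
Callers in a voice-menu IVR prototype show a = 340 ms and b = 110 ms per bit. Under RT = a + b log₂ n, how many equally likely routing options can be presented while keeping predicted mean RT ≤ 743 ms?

12

Set 340 + 110·log₂ n ≤ 743 → log₂ n ≤ (743 − 340)/110 = 3.6636.
So n ≤ 2^3.6636 = 12.673; the largest integer n is 12.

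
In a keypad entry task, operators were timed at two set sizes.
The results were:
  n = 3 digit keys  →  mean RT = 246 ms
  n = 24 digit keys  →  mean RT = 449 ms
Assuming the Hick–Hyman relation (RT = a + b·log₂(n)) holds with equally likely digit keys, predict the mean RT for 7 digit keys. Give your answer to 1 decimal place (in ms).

328.7 ms

RT is linear in log₂ n, so two points fix the line:
  b = (449 − 246) / (log₂ 24 − log₂ 3) = 203 / (4.5850 − 1.5850) = 67.667 ms/bit
  a = 246 − 67.667 × 1.5850 = 138.751 ms
Then RT(7) = 138.751 + 67.667 × log₂ 7 = 138.751 + 67.667 × 2.8074 ≈ 328.715 ms.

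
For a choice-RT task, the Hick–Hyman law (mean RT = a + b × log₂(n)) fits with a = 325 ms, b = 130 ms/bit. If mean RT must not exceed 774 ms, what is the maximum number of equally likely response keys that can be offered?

130·log₂ n ≤ 774 − 325 = 449, giving log₂ n ≤ 3.4538 and n ≤ 10.957. The largest whole number is 10.

10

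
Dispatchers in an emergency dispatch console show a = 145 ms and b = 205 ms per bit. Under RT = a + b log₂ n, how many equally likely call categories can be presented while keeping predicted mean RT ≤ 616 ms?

Information budget: (616 − 145)/205 = 2.2976 bits, so n ≤ 2^2.2976 = 4.916 → at most 4.

4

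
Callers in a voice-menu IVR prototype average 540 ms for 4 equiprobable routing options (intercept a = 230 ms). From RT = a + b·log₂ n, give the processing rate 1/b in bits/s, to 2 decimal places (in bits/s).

6.45 bits/s

b = (540 − 230)/log₂ 4 = 310/2 = 155.000 ms per bit = 0.15500 s/bit; the reciprocal is 6.452 bits/s.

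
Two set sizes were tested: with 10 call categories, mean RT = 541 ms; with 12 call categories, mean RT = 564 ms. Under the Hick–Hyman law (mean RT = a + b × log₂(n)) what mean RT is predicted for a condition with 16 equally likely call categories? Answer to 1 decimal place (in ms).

Fit slope and intercept:
  b = (564 − 541) / (log₂ 12 − log₂ 10) = 23 / (3.5850 − 3.3219) = 87.441 ms/bit
  a = 541 − 87.441 × 3.3219 = 250.527 ms
Then RT(16) = 250.527 + 87.441 × log₂ 16 = 250.527 + 87.441 × 4 ≈ 600.291 ms.

600.3 ms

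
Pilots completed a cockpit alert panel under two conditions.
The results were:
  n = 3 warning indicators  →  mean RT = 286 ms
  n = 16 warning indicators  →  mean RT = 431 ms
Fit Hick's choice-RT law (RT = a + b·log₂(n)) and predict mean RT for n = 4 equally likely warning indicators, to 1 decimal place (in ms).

RT is linear in log₂ n, so two points fix the line:
  b = (431 − 286) / (log₂ 16 − log₂ 3) = 145 / (4 − 1.5850) = 60.040 ms/bit
  a = 286 − 60.040 × 1.5850 = 190.838 ms
Then RT(4) = 190.838 + 60.040 × log₂ 4 = 190.838 + 60.040 × 2 ≈ 310.919 ms.

310.9 ms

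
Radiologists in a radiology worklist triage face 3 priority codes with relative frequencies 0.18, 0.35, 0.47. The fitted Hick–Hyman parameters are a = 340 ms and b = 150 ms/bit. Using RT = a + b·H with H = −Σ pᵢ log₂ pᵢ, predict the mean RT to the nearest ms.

Entropy contributions −pᵢ log₂ pᵢ: 0.4453, 0.5301, 0.5120; sum H = 1.4874 bits.
RT = a + bH = 340 + 150·1.4874 = 563.10 ms.

563 ms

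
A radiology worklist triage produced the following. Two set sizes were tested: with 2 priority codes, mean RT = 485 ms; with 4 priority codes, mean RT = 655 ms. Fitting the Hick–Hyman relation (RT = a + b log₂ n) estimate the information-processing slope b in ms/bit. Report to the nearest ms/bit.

170 ms/bit

Slope: b = (655 − 485) / (log₂ 4 − log₂ 2) = 170/1.0000 = 170 ms/bit.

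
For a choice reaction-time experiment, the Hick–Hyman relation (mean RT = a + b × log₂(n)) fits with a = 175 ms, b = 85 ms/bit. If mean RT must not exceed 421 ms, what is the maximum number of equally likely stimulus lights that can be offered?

85·log₂ n ≤ 421 − 175 = 246, giving log₂ n ≤ 2.8941 and n ≤ 7.434. The largest whole number is 7.

7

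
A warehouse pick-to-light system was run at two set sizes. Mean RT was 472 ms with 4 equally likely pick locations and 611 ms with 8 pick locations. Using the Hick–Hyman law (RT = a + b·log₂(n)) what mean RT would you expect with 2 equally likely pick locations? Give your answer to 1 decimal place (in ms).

333.0 ms

RT is linear in log₂ n, so two points fix the line:
  b = (611 − 472) / (log₂ 8 − log₂ 4) = 139 / (3 − 2) = 139.000 ms/bit
  a = 472 − 139.000 × 2 = 194.000 ms
Then RT(2) = 194.000 + 139.000 × log₂ 2 = 194.000 + 139.000 × 1 ≈ 333.000 ms.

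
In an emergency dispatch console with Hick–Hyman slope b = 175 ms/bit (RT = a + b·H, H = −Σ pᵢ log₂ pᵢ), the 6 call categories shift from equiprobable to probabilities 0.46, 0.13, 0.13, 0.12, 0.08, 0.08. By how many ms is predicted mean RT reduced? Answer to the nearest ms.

Equiprobable entropy H₀ = log₂ 6 = 2.5850 bits.
Skewed entropy H = −Σ pᵢ log₂ pᵢ = 2.2307 bits.
ΔRT = b·(H₀ − H) = 175 × 0.3543 = 61.99 ms.

62 ms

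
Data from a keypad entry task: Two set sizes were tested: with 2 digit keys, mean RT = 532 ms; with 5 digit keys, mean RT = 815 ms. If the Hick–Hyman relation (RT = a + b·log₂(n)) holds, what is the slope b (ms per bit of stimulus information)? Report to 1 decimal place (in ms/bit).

214.1 ms/bit

Slope: b = (815 − 532) / (log₂ 5 − log₂ 2) = 283/1.3219 = 214.081 ms/bit.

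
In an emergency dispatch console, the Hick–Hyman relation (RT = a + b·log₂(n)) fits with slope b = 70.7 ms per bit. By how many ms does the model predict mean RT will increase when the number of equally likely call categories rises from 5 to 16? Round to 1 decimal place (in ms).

118.6 ms

The intercept a cancels: ΔRT = b·(log₂ n₂ − log₂ n₁) = b·log₂(n₂/n₁).
log₂(16) − log₂(5) = 4 − 2.3219 = 1.6781.
ΔRT = 70.7 × 1.6781 = 118.640 ms.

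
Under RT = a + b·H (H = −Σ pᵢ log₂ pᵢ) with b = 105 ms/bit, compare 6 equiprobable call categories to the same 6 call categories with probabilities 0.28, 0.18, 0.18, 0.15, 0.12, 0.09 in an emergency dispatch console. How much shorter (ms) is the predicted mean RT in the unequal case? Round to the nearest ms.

The RT saving is b·ΔH. Equiprobable H₀ = log₂(6) = 2.5850 bits; with the given probabilities H = 2.4951 bits.
b·(H₀ − H) = 105 × (2.5850 − 2.4951) = 9.44 ms.

9 ms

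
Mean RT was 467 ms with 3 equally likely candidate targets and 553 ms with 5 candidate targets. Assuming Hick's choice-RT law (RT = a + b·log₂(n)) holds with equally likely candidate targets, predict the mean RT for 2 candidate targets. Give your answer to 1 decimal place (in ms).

398.7 ms

Solve the two-equation system in a and b:
  b = (553 − 467) / (log₂ 5 − log₂ 3) = 86 / (2.3219 − 1.5850) = 116.695 ms/bit
  a = 467 − 116.695 × 1.5850 = 282.043 ms
Then RT(2) = 282.043 + 116.695 × log₂ 2 = 282.043 + 116.695 × 1 ≈ 398.738 ms.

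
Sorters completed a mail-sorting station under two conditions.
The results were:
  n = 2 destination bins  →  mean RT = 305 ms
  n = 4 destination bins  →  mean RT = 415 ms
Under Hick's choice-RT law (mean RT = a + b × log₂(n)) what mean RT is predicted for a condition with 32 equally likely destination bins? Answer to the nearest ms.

745 ms

RT is linear in log₂ n, so two points fix the line:
  b = (415 − 305) / (log₂ 4 − log₂ 2) = 110 / (2 − 1) = 110 ms/bit
  a = 305 − 110 × 1 = 195 ms
Then RT(32) = 195 + 110 × log₂ 32 = 195 + 110 × 5 ≈ 745.000 ms.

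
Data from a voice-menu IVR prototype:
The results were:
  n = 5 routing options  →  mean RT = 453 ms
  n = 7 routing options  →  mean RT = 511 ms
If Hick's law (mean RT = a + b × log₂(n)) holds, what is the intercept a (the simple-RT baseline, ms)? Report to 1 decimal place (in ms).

175.6 ms

The slope on a log₂ axis is (511 − 453) / (2.8074 − 2.3219) = 119.482 ms/bit.
a = RT₁ − b·log₂ n₁ = 453 − 119.482 × 2.3219 = 175.570 ms.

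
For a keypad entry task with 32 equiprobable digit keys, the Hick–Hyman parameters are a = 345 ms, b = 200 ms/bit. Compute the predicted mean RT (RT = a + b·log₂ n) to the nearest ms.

1345 ms

log₂(32) = 5 bits, so RT = 345 + 200 × 5 ≈ 1345.000 ms.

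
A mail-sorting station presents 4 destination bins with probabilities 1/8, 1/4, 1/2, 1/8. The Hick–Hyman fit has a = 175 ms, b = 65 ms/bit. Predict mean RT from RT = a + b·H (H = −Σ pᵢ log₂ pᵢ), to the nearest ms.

289 ms

H = −Σ pᵢ log₂ pᵢ = 0.125·3 + 0.25·2 + 0.5·1 + 0.125·3 = 1.750 bits.
RT = 175 + 65 × 1.750 = 288.75 ms.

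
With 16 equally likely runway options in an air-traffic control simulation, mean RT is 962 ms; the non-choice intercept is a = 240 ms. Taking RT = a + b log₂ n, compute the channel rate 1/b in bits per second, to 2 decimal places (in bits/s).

5.54 bits/s

Choice component = 962 − 240 = 722 ms over log₂(16) = 4 bits.
b = 722 / 4 = 180.500 ms/bit, so 1/b = 5.540 bits/s.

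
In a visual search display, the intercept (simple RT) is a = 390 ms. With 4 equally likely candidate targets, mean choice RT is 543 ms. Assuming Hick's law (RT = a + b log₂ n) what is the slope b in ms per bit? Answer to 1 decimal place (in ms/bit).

76.5 ms/bit

4 alternatives carry log₂ 4 = 2 bits; the choice cost is 543 − 390 = 153 ms, so b = 153/2 = 76.500 ms/bit.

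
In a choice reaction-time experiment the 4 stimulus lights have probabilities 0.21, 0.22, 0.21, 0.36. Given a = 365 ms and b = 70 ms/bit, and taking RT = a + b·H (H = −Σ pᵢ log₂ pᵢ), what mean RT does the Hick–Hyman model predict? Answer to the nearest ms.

H = 0.21·log₂(1/0.21) + 0.22·log₂(1/0.22) + 0.21·log₂(1/0.21) + 0.36·log₂(1/0.36) = 1.9568 bits.
RT = 365 + 70 × 1.9568 = 501.98 ms.

502 ms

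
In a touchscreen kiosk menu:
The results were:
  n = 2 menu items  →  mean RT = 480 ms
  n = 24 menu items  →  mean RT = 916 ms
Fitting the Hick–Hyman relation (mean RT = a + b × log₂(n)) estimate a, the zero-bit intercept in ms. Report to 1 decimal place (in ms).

358.4 ms

b = (RT₂ − RT₁)/(log₂ n₂ − log₂ n₁) = (916 − 480)/(4.5850 − 1) = 121.619 ms/bit.
a = RT₁ − b·log₂ n₁ = 480 − 121.619 × 1 = 358.381 ms.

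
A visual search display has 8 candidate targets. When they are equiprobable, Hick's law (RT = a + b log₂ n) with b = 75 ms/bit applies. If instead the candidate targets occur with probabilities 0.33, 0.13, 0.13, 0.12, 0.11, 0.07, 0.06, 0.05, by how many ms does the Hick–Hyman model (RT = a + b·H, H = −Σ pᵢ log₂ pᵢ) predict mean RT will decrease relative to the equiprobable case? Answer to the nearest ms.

20 ms

Equiprobable entropy H₀ = log₂ 8 = 3.0000 bits.
Skewed entropy H = −Σ pᵢ log₂ pᵢ = 2.7386 bits.
ΔRT = b·(H₀ − H) = 75 × 0.2614 = 19.60 ms.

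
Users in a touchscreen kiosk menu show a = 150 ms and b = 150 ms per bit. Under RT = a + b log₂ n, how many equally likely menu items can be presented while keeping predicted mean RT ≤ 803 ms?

20

150·log₂ n ≤ 803 − 150 = 653, giving log₂ n ≤ 4.3533 and n ≤ 20.440. The largest whole number is 20.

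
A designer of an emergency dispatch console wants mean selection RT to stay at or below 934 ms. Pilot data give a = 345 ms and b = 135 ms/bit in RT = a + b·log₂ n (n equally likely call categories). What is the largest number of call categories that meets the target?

20

Information budget: (934 − 345)/135 = 4.3630 bits, so n ≤ 2^4.3630 = 20.577 → at most 20.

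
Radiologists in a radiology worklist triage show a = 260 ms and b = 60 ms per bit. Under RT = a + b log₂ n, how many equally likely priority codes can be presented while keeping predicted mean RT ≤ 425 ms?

60·log₂ n ≤ 425 − 260 = 165, giving log₂ n ≤ 2.7500 and n ≤ 6.727. The largest whole number is 6.

6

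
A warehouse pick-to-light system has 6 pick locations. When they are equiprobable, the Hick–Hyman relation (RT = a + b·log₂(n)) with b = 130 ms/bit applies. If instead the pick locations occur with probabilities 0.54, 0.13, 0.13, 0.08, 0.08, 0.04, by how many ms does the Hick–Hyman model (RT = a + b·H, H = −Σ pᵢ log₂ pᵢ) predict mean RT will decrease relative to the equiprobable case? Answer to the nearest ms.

74 ms

The RT saving is b·ΔH. Equiprobable H₀ = log₂(6) = 2.5850 bits; with the given probabilities H = 2.0141 bits.
b·(H₀ − H) = 130 × (2.5850 − 2.0141) = 74.21 ms.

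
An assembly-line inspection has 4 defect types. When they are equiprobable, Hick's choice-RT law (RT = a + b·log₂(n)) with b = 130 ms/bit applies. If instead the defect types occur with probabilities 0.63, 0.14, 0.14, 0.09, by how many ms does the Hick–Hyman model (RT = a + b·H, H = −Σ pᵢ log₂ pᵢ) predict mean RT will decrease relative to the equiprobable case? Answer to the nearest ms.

62 ms

The RT saving is b·ΔH. Equiprobable H₀ = log₂(4) = 2.0000 bits; with the given probabilities H = 1.5268 bits.
b·(H₀ − H) = 130 × (2.0000 − 1.5268) = 61.51 ms.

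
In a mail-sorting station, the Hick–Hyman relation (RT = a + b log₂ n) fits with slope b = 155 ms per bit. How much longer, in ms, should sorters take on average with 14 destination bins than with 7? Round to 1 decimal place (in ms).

The intercept a cancels: ΔRT = b·(log₂ n₂ − log₂ n₁) = b·log₂(n₂/n₁).
log₂(14) − log₂(7) = log₂(14/7) = log₂(2) = 1.
ΔRT = 155 × 1.0000 = 155.000 ms.

155.0 ms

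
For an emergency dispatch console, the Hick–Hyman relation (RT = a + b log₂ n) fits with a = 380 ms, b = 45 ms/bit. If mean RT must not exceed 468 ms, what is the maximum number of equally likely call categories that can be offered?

3

Information budget: (468 − 380)/45 = 1.9556 bits, so n ≤ 2^1.9556 = 3.879 → at most 3.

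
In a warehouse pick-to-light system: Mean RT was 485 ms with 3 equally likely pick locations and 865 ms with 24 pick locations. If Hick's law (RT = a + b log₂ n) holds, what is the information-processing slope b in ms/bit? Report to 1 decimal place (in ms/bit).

b = (RT₂ − RT₁)/(log₂ n₂ − log₂ n₁) = (865 − 485)/(4.5850 − 1.5850) = 126.667 ms/bit.

126.7 ms/bit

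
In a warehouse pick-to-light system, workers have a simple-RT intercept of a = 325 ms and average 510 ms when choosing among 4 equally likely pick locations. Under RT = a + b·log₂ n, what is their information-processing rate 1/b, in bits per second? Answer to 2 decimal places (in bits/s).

Choice component = 510 − 325 = 185 ms over log₂(4) = 2 bits.
b = 185 / 2 = 92.500 ms/bit, so 1/b = 10.811 bits/s.

10.81 bits/s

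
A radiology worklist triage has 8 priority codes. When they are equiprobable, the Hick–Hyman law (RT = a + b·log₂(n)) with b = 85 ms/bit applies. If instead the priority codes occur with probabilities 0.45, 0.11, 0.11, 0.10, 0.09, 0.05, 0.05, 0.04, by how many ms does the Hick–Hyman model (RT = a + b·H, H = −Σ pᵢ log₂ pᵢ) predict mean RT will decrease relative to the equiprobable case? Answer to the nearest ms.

44 ms

Equiprobable entropy H₀ = log₂ 8 = 3.0000 bits.
Skewed entropy H = −Σ pᵢ log₂ pᵢ = 2.4818 bits.
ΔRT = b·(H₀ − H) = 85 × 0.5182 = 44.05 ms.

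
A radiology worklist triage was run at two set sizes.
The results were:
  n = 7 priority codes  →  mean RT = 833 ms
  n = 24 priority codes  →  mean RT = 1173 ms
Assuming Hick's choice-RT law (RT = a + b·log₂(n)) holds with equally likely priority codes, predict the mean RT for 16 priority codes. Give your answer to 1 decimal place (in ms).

Fit slope and intercept:
  b = (1173 − 833) / (log₂ 24 − log₂ 7) = 340 / (4.5850 − 2.8074) = 191.268 ms/bit
  a = 833 − 191.268 × 2.8074 = 296.042 ms
Then RT(16) = 296.042 + 191.268 × log₂ 16 = 296.042 + 191.268 × 4 ≈ 1061.115 ms.

1061.1 ms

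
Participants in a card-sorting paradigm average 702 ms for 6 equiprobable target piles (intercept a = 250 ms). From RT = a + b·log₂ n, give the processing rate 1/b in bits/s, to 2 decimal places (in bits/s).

5.72 bits/s

b = (702 − 250)/log₂ 6 = 452/2.5850 = 174.857 ms per bit = 0.17486 s/bit; the reciprocal is 5.719 bits/s.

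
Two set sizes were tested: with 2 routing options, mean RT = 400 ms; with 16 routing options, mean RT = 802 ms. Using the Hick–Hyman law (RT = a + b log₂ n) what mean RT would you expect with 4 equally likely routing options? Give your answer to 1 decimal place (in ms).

534.0 ms

Fit slope and intercept:
  b = (802 − 400) / (log₂ 16 − log₂ 2) = 402 / (4 − 1) = 134.000 ms/bit
  a = 400 − 134.000 × 1 = 266.000 ms
Then RT(4) = 266.000 + 134.000 × log₂ 4 = 266.000 + 134.000 × 2 ≈ 534.000 ms.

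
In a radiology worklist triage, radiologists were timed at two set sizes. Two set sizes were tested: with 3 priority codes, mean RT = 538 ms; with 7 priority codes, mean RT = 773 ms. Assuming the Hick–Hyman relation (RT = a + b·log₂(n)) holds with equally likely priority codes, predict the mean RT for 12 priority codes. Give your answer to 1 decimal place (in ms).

922.5 ms

Fit slope and intercept:
  b = (773 − 538) / (log₂ 7 − log₂ 3) = 235 / (2.8074 − 1.5850) = 192.246 ms/bit
  a = 538 − 192.246 × 1.5850 = 233.297 ms
Then RT(12) = 233.297 + 192.246 × log₂ 12 = 233.297 + 192.246 × 3.5850 ≈ 922.492 ms.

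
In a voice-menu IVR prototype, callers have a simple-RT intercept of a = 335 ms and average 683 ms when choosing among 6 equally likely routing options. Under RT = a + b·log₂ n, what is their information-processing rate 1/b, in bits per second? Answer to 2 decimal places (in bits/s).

7.43 bits/s

b = (683 − 335)/log₂ 6 = 348/2.5850 = 134.625 ms per bit = 0.13462 s/bit; the reciprocal is 7.428 bits/s.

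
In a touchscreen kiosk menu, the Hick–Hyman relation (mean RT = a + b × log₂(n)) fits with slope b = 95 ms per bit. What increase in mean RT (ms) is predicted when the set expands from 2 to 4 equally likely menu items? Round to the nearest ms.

95 ms

ΔRT = (a + b log₂ n₂) − (a + b log₂ n₁) = b·(log₂ n₂ − log₂ n₁).
log₂(4) − log₂(2) = log₂(4/2) = log₂(2) = 1.
ΔRT = 95 × 1.0000 = 95.000 ms.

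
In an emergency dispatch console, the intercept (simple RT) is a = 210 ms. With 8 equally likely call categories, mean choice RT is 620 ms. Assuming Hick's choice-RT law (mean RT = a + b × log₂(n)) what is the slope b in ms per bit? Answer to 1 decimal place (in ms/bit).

8 alternatives carry log₂ 8 = 3 bits; the choice cost is 620 − 210 = 410 ms, so b = 410/3 = 136.667 ms/bit.

136.7 ms/bit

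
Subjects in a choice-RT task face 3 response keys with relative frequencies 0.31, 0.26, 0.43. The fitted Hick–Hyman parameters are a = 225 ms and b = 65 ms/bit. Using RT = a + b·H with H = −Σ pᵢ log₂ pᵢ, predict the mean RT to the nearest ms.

326 ms

Entropy contributions −pᵢ log₂ pᵢ: 0.5238, 0.5053, 0.5236; sum H = 1.5526 bits.
RT = a + bH = 225 + 65·1.5526 = 325.92 ms.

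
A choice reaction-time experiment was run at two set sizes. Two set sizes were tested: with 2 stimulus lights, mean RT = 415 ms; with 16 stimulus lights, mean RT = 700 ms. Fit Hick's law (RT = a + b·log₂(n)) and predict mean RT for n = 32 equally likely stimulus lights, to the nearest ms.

795 ms

Solve the two-equation system in a and b:
  b = (700 − 415) / (log₂ 16 − log₂ 2) = 285 / (4 − 1) = 95 ms/bit
  a = 415 − 95 × 1 = 320 ms
Then RT(32) = 320 + 95 × log₂ 32 = 320 + 95 × 5 ≈ 795.000 ms.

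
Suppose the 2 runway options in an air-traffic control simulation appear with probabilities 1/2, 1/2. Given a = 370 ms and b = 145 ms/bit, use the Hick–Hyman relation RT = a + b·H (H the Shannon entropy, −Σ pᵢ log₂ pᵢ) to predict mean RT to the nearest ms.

Each term −pᵢ log₂ pᵢ: 0.5·1 + 0.5·1; summed, H = 1.000 bits.
Mean RT = a + bH = 370 + 145·1.000 = 515.00 ms.

515 ms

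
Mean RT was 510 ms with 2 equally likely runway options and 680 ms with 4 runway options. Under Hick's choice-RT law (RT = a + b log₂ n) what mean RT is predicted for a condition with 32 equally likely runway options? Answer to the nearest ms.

1190 ms

Solve the two-equation system in a and b:
  b = (680 − 510) / (log₂ 4 − log₂ 2) = 170 / (2 − 1) = 170 ms/bit
  a = 510 − 170 × 1 = 340 ms
Then RT(32) = 340 + 170 × log₂ 32 = 340 + 170 × 5 ≈ 1190.000 ms.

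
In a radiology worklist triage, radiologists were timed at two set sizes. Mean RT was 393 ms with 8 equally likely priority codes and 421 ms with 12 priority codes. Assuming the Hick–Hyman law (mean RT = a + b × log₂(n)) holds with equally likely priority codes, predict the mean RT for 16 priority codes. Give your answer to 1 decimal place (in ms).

With log₂ n on the abscissa the relation is linear; from the two conditions:
  b = (421 − 393) / (log₂ 12 − log₂ 8) = 28 / (3.5850 − 3) = 47.866 ms/bit
  a = 393 − 47.866 × 3 = 249.401 ms
Then RT(16) = 249.401 + 47.866 × log₂ 16 = 249.401 + 47.866 × 4 ≈ 440.866 ms.

440.9 ms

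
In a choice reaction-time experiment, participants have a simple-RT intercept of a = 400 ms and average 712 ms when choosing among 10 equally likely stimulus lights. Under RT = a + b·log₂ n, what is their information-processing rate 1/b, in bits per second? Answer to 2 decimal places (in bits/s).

Choice component = 712 − 400 = 312 ms over log₂(10) = 3.3219 bits.
b = 312 / 3.3219 = 93.921 ms/bit, so 1/b = 10.647 bits/s.

10.65 bits/s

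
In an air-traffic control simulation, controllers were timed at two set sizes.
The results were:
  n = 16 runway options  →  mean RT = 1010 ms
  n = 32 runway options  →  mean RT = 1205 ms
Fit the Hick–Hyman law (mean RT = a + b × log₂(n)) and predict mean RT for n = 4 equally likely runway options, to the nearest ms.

620 ms

RT is linear in log₂ n, so two points fix the line:
  b = (1205 − 1010) / (log₂ 32 − log₂ 16) = 195 / (5 − 4) = 195 ms/bit
  a = 1010 − 195 × 4 = 230 ms
Then RT(4) = 230 + 195 × log₂ 4 = 230 + 195 × 2 ≈ 620.000 ms.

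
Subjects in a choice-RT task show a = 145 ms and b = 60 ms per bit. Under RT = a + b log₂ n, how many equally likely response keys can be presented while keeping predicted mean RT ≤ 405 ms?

20

Information budget: (405 − 145)/60 = 4.3333 bits, so n ≤ 2^4.3333 = 20.159 → at most 20.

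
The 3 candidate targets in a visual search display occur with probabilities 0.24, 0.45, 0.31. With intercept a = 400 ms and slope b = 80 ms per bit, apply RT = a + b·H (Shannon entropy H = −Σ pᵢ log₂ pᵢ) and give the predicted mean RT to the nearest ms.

523 ms

Entropy contributions −pᵢ log₂ pᵢ: 0.4941, 0.5184, 0.5238; sum H = 1.5363 bits.
RT = a + bH = 400 + 80·1.5363 = 522.91 ms.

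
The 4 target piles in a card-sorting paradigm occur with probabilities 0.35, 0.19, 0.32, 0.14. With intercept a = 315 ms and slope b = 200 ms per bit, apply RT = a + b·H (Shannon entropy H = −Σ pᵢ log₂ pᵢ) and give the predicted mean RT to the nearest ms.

697 ms

H = 0.35·log₂(1/0.35) + 0.19·log₂(1/0.19) + 0.32·log₂(1/0.32) + 0.14·log₂(1/0.14) = 1.9085 bits.
RT = 315 + 200 × 1.9085 = 696.69 ms.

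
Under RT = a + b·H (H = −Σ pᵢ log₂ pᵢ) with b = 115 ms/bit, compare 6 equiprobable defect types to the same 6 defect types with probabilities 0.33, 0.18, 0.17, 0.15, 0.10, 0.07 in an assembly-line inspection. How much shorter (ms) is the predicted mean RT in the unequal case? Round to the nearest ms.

The RT saving is b·ΔH. Equiprobable H₀ = log₂(6) = 2.5850 bits; with the given probabilities H = 2.4190 bits.
b·(H₀ − H) = 115 × (2.5850 − 2.4190) = 19.08 ms.

19 ms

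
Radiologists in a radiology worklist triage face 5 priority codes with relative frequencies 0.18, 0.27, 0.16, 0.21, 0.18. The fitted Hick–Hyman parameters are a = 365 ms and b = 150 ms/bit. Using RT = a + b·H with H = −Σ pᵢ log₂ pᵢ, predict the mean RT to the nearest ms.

H = 0.18·log₂(1/0.18) + 0.27·log₂(1/0.27) + 0.16·log₂(1/0.16) + 0.21·log₂(1/0.21) + 0.18·log₂(1/0.18) = 2.2965 bits.
RT = 365 + 150 × 2.2965 = 709.47 ms.

709 ms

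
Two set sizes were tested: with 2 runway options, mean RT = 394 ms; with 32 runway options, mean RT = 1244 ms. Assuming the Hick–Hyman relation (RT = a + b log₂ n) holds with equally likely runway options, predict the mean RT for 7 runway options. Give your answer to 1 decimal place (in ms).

778.1 ms

Fit slope and intercept:
  b = (1244 − 394) / (log₂ 32 − log₂ 2) = 850 / (5 − 1) = 212.500 ms/bit
  a = 394 − 212.500 × 1 = 181.500 ms
Then RT(7) = 181.500 + 212.500 × log₂ 7 = 181.500 + 212.500 × 2.8074 ≈ 778.063 ms.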